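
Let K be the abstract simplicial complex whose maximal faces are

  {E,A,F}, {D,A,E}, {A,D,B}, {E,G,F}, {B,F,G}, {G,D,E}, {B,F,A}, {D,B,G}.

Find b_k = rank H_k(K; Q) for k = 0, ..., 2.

b_0 = 1, b_1 = 0, b_2 = 1.

Take the total order A < B < D < E < F < G on the vertex set. Then K (dimension 2) consists of the simplices:

  0-simplices (6): A, B, D, E, F, G
  1-simplices (12): AB, AD, AE, AF, BD, BF, BG, DE, DG, EF, EG, FG
  2-simplices (8): ABD, ABF, ADE, AEF, BDG, BFG, DEG, EFG

so the chain groups are C_0 ≅ Z^6, C_1 ≅ Z^12, C_2 ≅ Z^8.

The boundary map ∂_1: C_1 → C_0 is given by ∂[p,q] = [q] − [p].
As a 6×12 matrix over Z this has rank 5, with invariant factors (1,1,1,1,1).

Boundary ∂_2: C_2 → C_1 acts by ∂[p,q,r] = [q,r] − [p,r] + [p,q]. For instance
  ∂ABD = BD − AD + AB,
  ∂BDG = DG − BG + BD.
The 12×8 boundary matrix has rank 7 and Smith normal form diag(1,1,1,1,1,1,1).

Now H_k = ker ∂_k / im ∂_{k+1}, so:

  H_0: rank C_0 − rank ∂_1 = 6 − 5 = 1, and the invariant factors of ∂_1 are all 1, so H_0 ≅ Z.
  H_1: rank ker ∂_1 − rank ∂_2 = (12 − 5) − 7 = 0, and the invariant factors of ∂_2 are all 1, so H_1 ≅ 0.
  H_2: rank ker ∂_2 − rank ∂_3 = (8 − 7) − 0 = 1, and there is no ∂_3, so H_2 ≅ Z.

(K is a triangulation of the 2-sphere S^2.)

Hence the Betti numbers are b_0 = 1, b_1 = 0, b_2 = 1.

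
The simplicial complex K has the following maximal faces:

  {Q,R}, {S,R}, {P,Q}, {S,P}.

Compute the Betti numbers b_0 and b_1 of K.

Order the vertices as P < Q < R < S. Listing each simplex with vertices in this order, K has dimension 1 with simplices:

  0-simplices (4): P, Q, R, S
  1-simplices (4): PQ, PS, QR, RS

Hence C_0 ≅ Z^4, C_1 ≅ Z^4.

The boundary map ∂_1: C_1 → C_0 sends each edge [p,q] (with p < q) to q − p.
The 4×4 boundary matrix has rank 3 and Smith normal form diag(1,1,1).

Reading off H_k = ker ∂_k / im ∂_{k+1}:

  H_0: rank C_0 − rank ∂_1 = 4 − 3 = 1, and the invariant factors of ∂_1 are all 1, so H_0 = Z.
  H_1: rank ker ∂_1 − rank ∂_2 = (4 − 3) − 0 = 1, and there is no ∂_2, so H_1 = Z.

As a check, the Euler characteristic is 4 − 4 = 0, which agrees with 1 − 1 = 0.

Hence the Betti numbers are b_0 = 1, b_1 = 1.

b_0 = 1, b_1 = 1.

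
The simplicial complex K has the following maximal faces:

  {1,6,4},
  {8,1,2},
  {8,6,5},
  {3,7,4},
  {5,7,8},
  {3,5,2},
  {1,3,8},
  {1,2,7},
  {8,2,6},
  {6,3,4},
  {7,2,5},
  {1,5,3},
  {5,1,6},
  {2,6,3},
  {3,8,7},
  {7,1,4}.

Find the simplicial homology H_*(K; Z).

Take the total order 1 < 2 < 3 < 4 < 5 < 6 < 7 < 8 on the vertex set. Then K (dimension 2) consists of the simplices:

  0-simplices (8): [1], [2], [3], [4], [5], [6], [7], [8]
  1-simplices (24): (24 of them)
  2-simplices (16): [1,2,7], [1,2,8], [1,3,5], [1,3,8], [1,4,6], [1,4,7], [1,5,6], [2,3,5], [2,3,6], [2,5,7], [2,6,8], [3,4,6], [3,4,7], [3,7,8], [5,6,8], [5,7,8]

giving chain groups C_0 ≅ Z^8, C_1 ≅ Z^24, C_2 ≅ Z^16.

The boundary map ∂_1: C_1 → C_0 maps an edge to its endpoints' difference, ∂[p,q] = q − p. For instance
  ∂[6,8] = [8] − [6].
This gives a 8×24 integer matrix of rank 7; reducing to Smith normal form yields diagonal entries (1,1,1,1,1,1,1).

∂_2: C_2 → C_1 sends each 2-simplex [p,q,r] to [q,r] − [p,r] + [p,q]. For instance
  ∂[3,4,7] = [4,7] − [3,7] + [3,4],
  ∂[1,3,5] = [3,5] − [1,5] + [1,3].
As a 24×16 matrix over Z this has rank 15, with invariant factors (1,1,1,1,1,1,1,1,1,1,1,1,1,1,1).

Reading off H_k = ker ∂_k / im ∂_{k+1}:

  H_0: rank C_0 − rank ∂_1 = 8 − 7 = 1, and the invariant factors of ∂_1 are all 1, so H_0 ≅ Z.
  H_1: rank ker ∂_1 − rank ∂_2 = (24 − 7) − 15 = 2, and the invariant factors of ∂_2 are all 1, so H_1 ≅ Z^2.
  H_2: rank ker ∂_2 − rank ∂_3 = (16 − 15) − 0 = 1, and there is no ∂_3, so H_2 ≅ Z.

(K is a triangulation of the torus T^2.)

H_0 ≅ Z,  H_1 ≅ Z^2,  H_2 ≅ Z.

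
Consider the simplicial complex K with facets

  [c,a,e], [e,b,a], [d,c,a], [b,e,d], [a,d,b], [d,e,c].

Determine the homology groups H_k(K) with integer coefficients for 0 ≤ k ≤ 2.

H_0 = Z,  H_1 = 0,  H_2 = Z.

K has 5 vertices, 9 edges, 6 triangles.
rank ∂_0 = 0, rank ∂_1 = 4 ⇒ b_0 = 5 − 0 − 4 = 1; all invariant factors of ∂_1 are 1 so no torsion. So H_0 = Z.
rank ∂_1 = 4, rank ∂_2 = 5 ⇒ b_1 = 9 − 4 − 5 = 0; all invariant factors of ∂_2 are 1 so no torsion. So H_1 = 0.
rank ∂_2 = 5, rank ∂_3 = 0 ⇒ b_2 = 6 − 5 − 0 = 1. So H_2 = Z.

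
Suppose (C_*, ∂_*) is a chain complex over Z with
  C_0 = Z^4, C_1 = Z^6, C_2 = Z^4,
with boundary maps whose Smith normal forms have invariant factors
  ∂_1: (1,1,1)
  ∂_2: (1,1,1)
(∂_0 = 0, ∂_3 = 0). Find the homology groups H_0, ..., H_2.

H_0: b_0 = 4 − 0 − 3 = 1; torsion from ∂_1 factors > 1: none. So H_0 = Z.
H_1: b_1 = 6 − 3 − 3 = 0; torsion from ∂_2 factors > 1: none. So H_1 = 0.
H_2: b_2 = 4 − 3 − 0 = 1; torsion from ∂_3 factors > 1: none. So H_2 = Z.

H_0 = Z,  H_1 = 0,  H_2 = Z.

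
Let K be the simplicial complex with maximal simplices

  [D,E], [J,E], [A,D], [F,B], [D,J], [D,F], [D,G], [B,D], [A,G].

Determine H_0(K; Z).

H_0 = Z.

K has 7 vertices, 9 edges.
rank ∂_0 = 0, rank ∂_1 = 6 ⇒ b_0 = 7 − 0 − 6 = 1; all invariant factors of ∂_1 are 1 so no torsion. So H_0 = Z.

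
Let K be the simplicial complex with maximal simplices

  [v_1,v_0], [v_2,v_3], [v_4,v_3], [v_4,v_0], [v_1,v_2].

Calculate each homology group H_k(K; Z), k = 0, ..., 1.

H_0 ≅ Z,  H_1 ≅ Z.

Take the total order v_0 < v_1 < v_2 < v_3 < v_4 on the vertex set. Then K (dimension 1) consists of the simplices:

  0-simplices (5): [v_0], [v_1], [v_2], [v_3], [v_4]
  1-simplices (5): [v_0,v_1], [v_0,v_4], [v_1,v_2], [v_2,v_3], [v_3,v_4]

Hence C_0 ≅ Z^5, C_1 ≅ Z^5.

Boundary ∂_1: C_1 → C_0 is given by ∂[p,q] = [q] − [p]. For instance
  ∂[v_0,v_1] = [v_1] − [v_0].
As a 5×5 matrix over Z this has rank 4, with invariant factors (1,1,1,1).

From H_k ≅ ker(∂_k) / im(∂_{k+1}) we obtain:

  H_0: rank C_0 − rank ∂_1 = 5 − 4 = 1, and the invariant factors of ∂_1 are all 1, so H_0 = Z.
  H_1: rank ker ∂_1 − rank ∂_2 = (5 − 4) − 0 = 1, and there is no ∂_2, so H_1 = Z.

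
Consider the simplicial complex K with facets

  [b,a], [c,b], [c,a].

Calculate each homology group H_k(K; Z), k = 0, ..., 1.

Order the vertices as a < b < c. Listing each simplex with vertices in this order, K has dimension 1 with simplices:

  0-simplices (3): a, b, c
  1-simplices (3): ab, ac, bc

so the chain groups are C_0 ≅ Z^3, C_1 ≅ Z^3.

The boundary map ∂_1: C_1 → C_0 maps an edge to its endpoints' difference, ∂[p,q] = q − p. For instance
  ∂bc = c − b.
The resulting 3×3 matrix has rank 2, and its Smith normal form has invariant factors (1,1).

Now H_k = ker ∂_k / im ∂_{k+1}, so:

  H_0: rank C_0 − rank ∂_1 = 3 − 2 = 1, and the invariant factors of ∂_1 are all 1, so H_0 ≅ Z.
  H_1: rank ker ∂_1 − rank ∂_2 = (3 − 2) − 0 = 1, and there is no ∂_2, so H_1 ≅ Z.

H_0 ≅ Z,  H_1 ≅ Z.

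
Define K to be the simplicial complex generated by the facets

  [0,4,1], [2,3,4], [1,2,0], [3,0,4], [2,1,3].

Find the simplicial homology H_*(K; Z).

H_0 = Z,  H_1 = Z,  H_2 = 0.

Order the vertices as 0 < 1 < 2 < 3 < 4. Listing each simplex with vertices in this order, K has dimension 2 with simplices:

  0-simplices (5): [0], [1], [2], [3], [4]
  1-simplices (10): [0,1], [0,2], [0,3], [0,4], [1,2], [1,3], [1,4], [2,3], [2,4], [3,4]
  2-simplices (5): [0,1,2], [0,1,4], [0,3,4], [1,2,3], [2,3,4]

giving chain groups C_0 ≅ Z^5, C_1 ≅ Z^10, C_2 ≅ Z^5.

∂_1: C_1 → C_0 maps an edge to its endpoints' difference, ∂[p,q] = q − p. For instance
  ∂[1,3] = [3] − [1].
The 5×10 boundary matrix has rank 4 and Smith normal form diag(1,1,1,1).

∂_2: C_2 → C_1 sends each 2-simplex [p,q,r] to [q,r] − [p,r] + [p,q]. For instance
  ∂[2,3,4] = [3,4] − [2,4] + [2,3],
  ∂[0,3,4] = [3,4] − [0,4] + [0,3].
The resulting 10×5 matrix has rank 5, and its Smith normal form has invariant factors (1,1,1,1,1).

Now H_k = ker ∂_k / im ∂_{k+1}, so:

  H_0: rank C_0 − rank ∂_1 = 5 − 4 = 1, and the invariant factors of ∂_1 are all 1, so H_0 = Z.
  H_1: rank ker ∂_1 − rank ∂_2 = (10 − 4) − 5 = 1, and the invariant factors of ∂_2 are all 1, so H_1 = Z.
  H_2: rank ker ∂_2 − rank ∂_3 = (5 − 5) − 0 = 0, and there is no ∂_3, so H_2 = 0.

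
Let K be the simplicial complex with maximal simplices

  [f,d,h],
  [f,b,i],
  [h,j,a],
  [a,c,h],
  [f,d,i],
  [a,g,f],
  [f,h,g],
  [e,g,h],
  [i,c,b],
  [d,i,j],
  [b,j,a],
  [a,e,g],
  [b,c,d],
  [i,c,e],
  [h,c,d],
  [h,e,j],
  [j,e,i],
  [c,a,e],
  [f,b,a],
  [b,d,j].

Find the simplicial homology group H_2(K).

H_2 ≅ 0.

Fix the vertex order a < b < c < d < e < f < g < h < i < j and write every simplex with vertices in increasing order. Then dim K = 2 and the simplices of K are:

  0-simplices (10): a, b, c, d, e, f, g, h, i, j
  1-simplices (30): ab, ac, ae, af, ag, ah, aj, bc, bd, bf, bi, bj, cd, ce, ch, ci, df, dh, di, dj, eg, eh, ei, ej, fg, fh, fi, gh, hj, ij
  2-simplices (20): abf, abj, ace, ach, aeg, afg, ahj, bcd, bci, bdj, bfi, cdh, cei, dfh, dfi, dij, egh, ehj, eij, fgh

giving chain groups C_0 ≅ Z^10, C_1 ≅ Z^30, C_2 ≅ Z^20.

Boundary ∂_1: C_1 → C_0 maps an edge to its endpoints' difference, ∂[p,q] = q − p.
The 10×30 boundary matrix has rank 9 and Smith normal form diag(1,1,1,1,1,1,1,1,1).

The boundary map ∂_2: C_2 → C_1 acts by ∂[p,q,r] = [q,r] − [p,r] + [p,q]. For instance
  ∂cdh = dh − ch + cd,
  ∂fgh = gh − fh + fg.
This gives a 30×20 integer matrix of rank 20; reducing to Smith normal form yields diagonal entries (1,1,1,1,1,1,1,1,1,1,1,1,1,1,1,1,1,1,1,2).

From H_k ≅ ker(∂_k) / im(∂_{k+1}) we obtain:

  H_2: rank ker ∂_2 − rank ∂_3 = (20 − 20) − 0 = 0, and there is no ∂_3, so H_2 ≅ 0.

(K is a triangulation of the Klein bottle.)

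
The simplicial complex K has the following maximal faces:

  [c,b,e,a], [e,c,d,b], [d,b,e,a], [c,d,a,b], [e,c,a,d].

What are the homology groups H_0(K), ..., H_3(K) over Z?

Order the vertices as a < b < c < d < e. Listing each simplex with vertices in this order, K has dimension 3 with simplices:

  0-simplices (5): a, b, c, d, e
  1-simplices (10): ab, ac, ad, ae, bc, bd, be, cd, ce, de
  2-simplices (10): abc, abd, abe, acd, ace, ade, bcd, bce, bde, cde
  3-simplices (5): abcd, abce, abde, acde, bcde

so the chain groups are C_0 ≅ Z^5, C_1 ≅ Z^10, C_2 ≅ Z^10, C_3 ≅ Z^5.

∂_1: C_1 → C_0 is given by ∂[p,q] = [q] − [p]. For instance
  ∂ad = d − a.
As a 5×10 matrix over Z this has rank 4, with invariant factors (1,1,1,1).

The boundary map ∂_2: C_2 → C_1 sends each 2-simplex [p,q,r] to [q,r] − [p,r] + [p,q]. For instance
  ∂abe = be − ae + ab,
  ∂ade = de − ae + ad.
As a 10×10 matrix over Z this has rank 6, with invariant factors (1,1,1,1,1,1).

The boundary map ∂_3: C_3 → C_2 sends each 3-simplex σ to the alternating sum Σ_i (−1)^i (σ with its i-th vertex removed). For instance
  ∂abde = bde − ade + abe − abd,
  ∂bcde = cde − bde + bce − bcd.
The 10×5 boundary matrix has rank 4 and Smith normal form diag(1,1,1,1).

Reading off H_k = ker ∂_k / im ∂_{k+1}:

  H_0: rank C_0 − rank ∂_1 = 5 − 4 = 1, and the invariant factors of ∂_1 are all 1, so H_0 = Z.
  H_1: rank ker ∂_1 − rank ∂_2 = (10 − 4) − 6 = 0, and the invariant factors of ∂_2 are all 1, so H_1 = 0.
  H_2: rank ker ∂_2 − rank ∂_3 = (10 − 6) − 4 = 0, and the invariant factors of ∂_3 are all 1, so H_2 = 0.
  H_3: rank ker ∂_3 − rank ∂_4 = (5 − 4) − 0 = 1, and there is no ∂_4, so H_3 = Z.

H_0 = Z,  H_1 = 0,  H_2 = 0,  H_3 = Z.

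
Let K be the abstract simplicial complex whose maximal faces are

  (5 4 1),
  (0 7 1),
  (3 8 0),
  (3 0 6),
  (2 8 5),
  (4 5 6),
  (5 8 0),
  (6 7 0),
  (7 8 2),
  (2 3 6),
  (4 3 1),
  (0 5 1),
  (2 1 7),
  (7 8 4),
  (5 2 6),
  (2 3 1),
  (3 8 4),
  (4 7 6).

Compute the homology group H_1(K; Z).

Fix the vertex order 0 < 1 < 2 < 3 < 4 < 5 < 6 < 7 < 8 and write every simplex with vertices in increasing order. Then dim K = 2 and the simplices of K are:

  0-simplices (9): [0], [1], [2], [3], [4], [5], [6], [7], [8]
  1-simplices (27): (27 of them)
  2-simplices (18): [0,1,5], [0,1,7], [0,3,6], [0,3,8], [0,5,8], [0,6,7], [1,2,3], [1,2,7], [1,3,4], [1,4,5], [2,3,6], [2,5,6], [2,5,8], [2,7,8], [3,4,8], [4,5,6], [4,6,7], [4,7,8]

giving chain groups C_0 ≅ Z^9, C_1 ≅ Z^27, C_2 ≅ Z^18.

∂_1: C_1 → C_0 sends each edge [p,q] (with p < q) to q − p.
The 9×27 boundary matrix has rank 8 and Smith normal form diag(1,1,1,1,1,1,1,1).

The boundary map ∂_2: C_2 → C_1 maps a triangle to the signed sum of its edges. For instance
  ∂[1,4,5] = [4,5] − [1,5] + [1,4],
  ∂[0,1,7] = [1,7] − [0,7] + [0,1].
As a 27×18 matrix over Z this has rank 17, with invariant factors (1,1,1,1,1,1,1,1,1,1,1,1,1,1,1,1,1).

Now H_k = ker ∂_k / im ∂_{k+1}, so:

  H_1: rank ker ∂_1 − rank ∂_2 = (27 − 8) − 17 = 2, and the invariant factors of ∂_2 are all 1, so H_1 ≅ Z^2.

H_1 = Z^2.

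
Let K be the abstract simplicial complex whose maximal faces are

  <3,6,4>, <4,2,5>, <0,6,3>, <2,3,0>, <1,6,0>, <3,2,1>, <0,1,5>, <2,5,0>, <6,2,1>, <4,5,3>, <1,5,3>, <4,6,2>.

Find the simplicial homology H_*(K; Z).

H_0 ≅ Z,  H_1 ≅ Z/2,  H_2 = 0.

Order the vertices as 0 < 1 < 2 < 3 < 4 < 5 < 6. Listing each simplex with vertices in this order, K has dimension 2 with simplices:

  0-simplices (7): [0], [1], [2], [3], [4], [5], [6]
  1-simplices (18): [0,1], [0,2], [0,3], [0,5], [0,6], [1,2], [1,3], [1,5], [1,6], [2,3], [2,4], [2,5], [2,6], [3,4], [3,5], [3,6], [4,5], [4,6]
  2-simplices (12): [0,1,5], [0,1,6], [0,2,3], [0,2,5], [0,3,6], [1,2,3], [1,2,6], [1,3,5], [2,4,5], [2,4,6], [3,4,5], [3,4,6]

so the chain groups are C_0 ≅ Z^7, C_1 ≅ Z^18, C_2 ≅ Z^12.

The boundary map ∂_1: C_1 → C_0 is given by ∂[p,q] = [q] − [p].
This gives a 7×18 integer matrix of rank 6; reducing to Smith normal form yields diagonal entries (1,1,1,1,1,1).

Boundary ∂_2: C_2 → C_1 maps a triangle to the signed sum of its edges. For instance
  ∂[0,3,6] = [3,6] − [0,6] + [0,3],
  ∂[0,2,3] = [2,3] − [0,3] + [0,2].
The resulting 18×12 matrix has rank 12, and its Smith normal form has invariant factors (1,1,1,1,1,1,1,1,1,1,1,2).

Reading off H_k = ker ∂_k / im ∂_{k+1}:

  H_0: rank C_0 − rank ∂_1 = 7 − 6 = 1, and the invariant factors of ∂_1 are all 1, so H_0 ≅ Z.
  H_1: rank ker ∂_1 − rank ∂_2 = (18 − 6) − 12 = 0, and ∂_2 has invariant factor 2 > 1, so H_1 ≅ Z/2.
  H_2: rank ker ∂_2 − rank ∂_3 = (12 − 12) − 0 = 0, and there is no ∂_3, so H_2 ≅ 0.

As a check, the Euler characteristic is 7 − 18 + 12 = 1, which agrees with 1 − 0 + 0 = 1.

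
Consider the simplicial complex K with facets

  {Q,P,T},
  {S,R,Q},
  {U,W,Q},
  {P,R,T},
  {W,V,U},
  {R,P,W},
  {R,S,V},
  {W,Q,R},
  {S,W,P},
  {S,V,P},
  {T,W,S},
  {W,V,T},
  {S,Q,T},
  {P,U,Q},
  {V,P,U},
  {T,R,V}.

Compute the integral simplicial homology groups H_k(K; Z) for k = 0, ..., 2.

H_0 = Z,  H_1 = Z^2,  H_2 = Z.

K has 8 vertices, 24 edges, 16 triangles.
rank ∂_0 = 0, rank ∂_1 = 7 ⇒ b_0 = 8 − 0 − 7 = 1; all invariant factors of ∂_1 are 1 so no torsion. So H_0 = Z.
rank ∂_1 = 7, rank ∂_2 = 15 ⇒ b_1 = 24 − 7 − 15 = 2; all invariant factors of ∂_2 are 1 so no torsion. So H_1 = Z^2.
rank ∂_2 = 15, rank ∂_3 = 0 ⇒ b_2 = 16 − 15 − 0 = 1. So H_2 = Z.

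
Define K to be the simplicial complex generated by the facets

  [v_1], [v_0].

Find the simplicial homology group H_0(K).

Fix the vertex order v_0 < v_1 and write every simplex with vertices in increasing order. Then dim K = 0 and the simplices of K are:

  0-simplices (2): [v_0], [v_1]

giving chain groups C_0 ≅ Z^2.

Now H_k = ker ∂_k / im ∂_{k+1}, so:

  H_0: rank C_0 − rank ∂_1 = 2 − 0 = 2, and there is no ∂_1, so H_0 ≅ Z^2.

H_0 ≅ Z^2.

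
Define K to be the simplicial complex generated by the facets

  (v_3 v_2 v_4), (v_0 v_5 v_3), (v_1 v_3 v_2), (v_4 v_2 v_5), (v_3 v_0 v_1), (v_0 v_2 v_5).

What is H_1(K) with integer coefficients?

H_1 ≅ Z.

We work with the vertex ordering v_0 < v_1 < v_2 < v_3 < v_4 < v_5. The simplices of K, each written with vertices in increasing order, are:

  0-simplices (6): [v_0], [v_1], [v_2], [v_3], [v_4], [v_5]
  1-simplices (12): [v_0,v_1], [v_0,v_2], [v_0,v_3], [v_0,v_5], [v_1,v_2], [v_1,v_3], [v_2,v_3], [v_2,v_4], [v_2,v_5], [v_3,v_4], [v_3,v_5], [v_4,v_5]
  2-simplices (6): [v_0,v_1,v_3], [v_0,v_2,v_5], [v_0,v_3,v_5], [v_1,v_2,v_3], [v_2,v_3,v_4], [v_2,v_4,v_5]

so the chain groups are C_0 ≅ Z^6, C_1 ≅ Z^12, C_2 ≅ Z^6.

Boundary ∂_1: C_1 → C_0 is given by ∂[p,q] = [q] − [p].
As a 6×12 matrix over Z this has rank 5, with invariant factors (1,1,1,1,1).

Boundary ∂_2: C_2 → C_1 sends each 2-simplex [p,q,r] to [q,r] − [p,r] + [p,q]. For instance
  ∂[v_1,v_2,v_3] = [v_2,v_3] − [v_1,v_3] + [v_1,v_2],
  ∂[v_0,v_1,v_3] = [v_1,v_3] − [v_0,v_3] + [v_0,v_1].
As a 12×6 matrix over Z this has rank 6, with invariant factors (1,1,1,1,1,1).

Reading off H_k = ker ∂_k / im ∂_{k+1}:

  H_1: rank ker ∂_1 − rank ∂_2 = (12 − 5) − 6 = 1, and the invariant factors of ∂_2 are all 1, so H_1 = Z.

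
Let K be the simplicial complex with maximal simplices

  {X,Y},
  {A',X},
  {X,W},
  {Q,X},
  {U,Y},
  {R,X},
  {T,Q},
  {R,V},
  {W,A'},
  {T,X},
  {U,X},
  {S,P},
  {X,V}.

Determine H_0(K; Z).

H_0 ≅ Z^2.

Fix the vertex order P < Q < R < S < T < U < V < W < X < Y < A' and write every simplex with vertices in increasing order. Then dim K = 1 and the simplices of K are:

  0-simplices (11): [P], [Q], [R], [S], [T], [U], [V], [W], [X], [Y], [A']
  1-simplices (13): [P,S], [Q,T], [Q,X], [R,V], [R,X], [T,X], [U,X], [U,Y], [V,X], [W,X], [W,A'], [X,Y], [X,A']

Hence C_0 ≅ Z^11, C_1 ≅ Z^13.

∂_1: C_1 → C_0 sends each edge [p,q] (with p < q) to q − p. For instance
  ∂[W,A'] = [A'] − [W].
The resulting 11×13 matrix has rank 9, and its Smith normal form has invariant factors (1,1,1,1,1,1,1,1,1).

Now H_k = ker ∂_k / im ∂_{k+1}, so:

  H_0: rank C_0 − rank ∂_1 = 11 − 9 = 2, and the invariant factors of ∂_1 are all 1, so H_0 = Z^2.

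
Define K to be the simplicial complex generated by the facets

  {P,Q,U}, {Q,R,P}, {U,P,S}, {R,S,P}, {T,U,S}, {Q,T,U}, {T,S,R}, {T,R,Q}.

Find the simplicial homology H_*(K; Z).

Take the total order P < Q < R < S < T < U on the vertex set. Then K (dimension 2) consists of the simplices:

  0-simplices (6): P, Q, R, S, T, U
  1-simplices (12): PQ, PR, PS, PU, QR, QT, QU, RS, RT, ST, SU, TU
  2-simplices (8): PQR, PQU, PRS, PSU, QRT, QTU, RST, STU

giving chain groups C_0 ≅ Z^6, C_1 ≅ Z^12, C_2 ≅ Z^8.

∂_1: C_1 → C_0 is given by ∂[p,q] = [q] − [p].
The resulting 6×12 matrix has rank 5, and its Smith normal form has invariant factors (1,1,1,1,1).

Boundary ∂_2: C_2 → C_1 acts by ∂[p,q,r] = [q,r] − [p,r] + [p,q]. For instance
  ∂PQR = QR − PR + PQ,
  ∂PQU = QU − PU + PQ.
The 12×8 boundary matrix has rank 7 and Smith normal form diag(1,1,1,1,1,1,1).

Reading off H_k = ker ∂_k / im ∂_{k+1}:

  H_0: rank C_0 − rank ∂_1 = 6 − 5 = 1, and the invariant factors of ∂_1 are all 1, so H_0 ≅ Z.
  H_1: rank ker ∂_1 − rank ∂_2 = (12 − 5) − 7 = 0, and the invariant factors of ∂_2 are all 1, so H_1 ≅ 0.
  H_2: rank ker ∂_2 − rank ∂_3 = (8 − 7) − 0 = 1, and there is no ∂_3, so H_2 ≅ Z.

As a check, the Euler characteristic is 6 − 12 + 8 = 2, which agrees with 1 − 0 + 1 = 2.

H_0 ≅ Z,  H_1 = 0,  H_2 ≅ Z.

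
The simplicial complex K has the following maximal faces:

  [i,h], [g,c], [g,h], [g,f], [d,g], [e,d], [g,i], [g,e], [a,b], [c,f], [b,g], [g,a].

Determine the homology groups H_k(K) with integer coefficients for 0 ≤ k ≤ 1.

H_0 = Z,  H_1 = Z^4.

K has 9 vertices, 12 edges.
rank ∂_0 = 0, rank ∂_1 = 8 ⇒ b_0 = 9 − 0 − 8 = 1; all invariant factors of ∂_1 are 1 so no torsion. So H_0 ≅ Z.
rank ∂_1 = 8, rank ∂_2 = 0 ⇒ b_1 = 12 − 8 − 0 = 4. So H_1 ≅ Z^4.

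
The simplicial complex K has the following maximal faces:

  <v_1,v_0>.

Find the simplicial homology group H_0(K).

Fix the vertex order v_0 < v_1 and write every simplex with vertices in increasing order. Then dim K = 1 and the simplices of K are:

  0-simplices (2): [v_0], [v_1]
  1-simplices (1): [v_0,v_1]

so the chain groups are C_0 ≅ Z^2, C_1 ≅ Z^1.

∂_1: C_1 → C_0 sends each edge [p,q] (with p < q) to q − p.
As a 2×1 matrix over Z this has rank 1, with invariant factors (1).

Now H_k = ker ∂_k / im ∂_{k+1}, so:

  H_0: rank C_0 − rank ∂_1 = 2 − 1 = 1, and the invariant factors of ∂_1 are all 1, so H_0 = Z.

(K is a triangulation of the 1-simplex.)

H_0 = Z.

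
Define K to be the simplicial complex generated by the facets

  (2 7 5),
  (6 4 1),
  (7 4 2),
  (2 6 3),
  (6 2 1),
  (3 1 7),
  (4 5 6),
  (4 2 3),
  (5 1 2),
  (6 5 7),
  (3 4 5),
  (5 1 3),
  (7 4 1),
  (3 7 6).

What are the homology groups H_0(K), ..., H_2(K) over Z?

H_0 = Z,  H_1 = Z^2,  H_2 = Z.

We work with the vertex ordering 1 < 2 < 3 < 4 < 5 < 6 < 7. The simplices of K, each written with vertices in increasing order, are:

  0-simplices (7): [1], [2], [3], [4], [5], [6], [7]
  1-simplices (21): [1,2], [1,3], [1,4], [1,5], [1,6], [1,7], [2,3], [2,4], [2,5], [2,6], [2,7], [3,4], [3,5], [3,6], [3,7], [4,5], [4,6], [4,7], [5,6], [5,7], [6,7]
  2-simplices (14): [1,2,5], [1,2,6], [1,3,5], [1,3,7], [1,4,6], [1,4,7], [2,3,4], [2,3,6], [2,4,7], [2,5,7], [3,4,5], [3,6,7], [4,5,6], [5,6,7]

Hence C_0 ≅ Z^7, C_1 ≅ Z^21, C_2 ≅ Z^14.

The boundary map ∂_1: C_1 → C_0 sends each edge [p,q] (with p < q) to q − p. For instance
  ∂[1,6] = [6] − [1].
This gives a 7×21 integer matrix of rank 6; reducing to Smith normal form yields diagonal entries (1,1,1,1,1,1).

The boundary map ∂_2: C_2 → C_1 maps a triangle to the signed sum of its edges. For instance
  ∂[2,5,7] = [5,7] − [2,7] + [2,5],
  ∂[3,6,7] = [6,7] − [3,7] + [3,6].
As a 21×14 matrix over Z this has rank 13, with invariant factors (1,1,1,1,1,1,1,1,1,1,1,1,1).

Computing H_k = (kernel of ∂_k) / (image of ∂_{k+1}):

  H_0: rank C_0 − rank ∂_1 = 7 − 6 = 1, and the invariant factors of ∂_1 are all 1, so H_0 ≅ Z.
  H_1: rank ker ∂_1 − rank ∂_2 = (21 − 6) − 13 = 2, and the invariant factors of ∂_2 are all 1, so H_1 ≅ Z^2.
  H_2: rank ker ∂_2 − rank ∂_3 = (14 − 13) − 0 = 1, and there is no ∂_3, so H_2 ≅ Z.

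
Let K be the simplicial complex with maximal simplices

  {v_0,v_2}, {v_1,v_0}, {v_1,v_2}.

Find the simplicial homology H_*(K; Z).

H_0 ≅ Z,  H_1 ≅ Z.

Order the vertices as v_0 < v_1 < v_2. Listing each simplex with vertices in this order, K has dimension 1 with simplices:

  0-simplices (3): [v_0], [v_1], [v_2]
  1-simplices (3): [v_0,v_1], [v_0,v_2], [v_1,v_2]

giving chain groups C_0 ≅ Z^3, C_1 ≅ Z^3.

The boundary map ∂_1: C_1 → C_0 is given by ∂[p,q] = [q] − [p]. For instance
  ∂[v_0,v_2] = [v_2] − [v_0].
The 3×3 boundary matrix has rank 2 and Smith normal form diag(1,1).

Now H_k = ker ∂_k / im ∂_{k+1}, so:

  H_0: rank C_0 − rank ∂_1 = 3 − 2 = 1, and the invariant factors of ∂_1 are all 1, so H_0 = Z.
  H_1: rank ker ∂_1 − rank ∂_2 = (3 − 2) − 0 = 1, and there is no ∂_2, so H_1 = Z.

As a check, the Euler characteristic is 3 − 3 = 0, which agrees with 1 − 1 = 0.
(K is a triangulation of the circle S^1.)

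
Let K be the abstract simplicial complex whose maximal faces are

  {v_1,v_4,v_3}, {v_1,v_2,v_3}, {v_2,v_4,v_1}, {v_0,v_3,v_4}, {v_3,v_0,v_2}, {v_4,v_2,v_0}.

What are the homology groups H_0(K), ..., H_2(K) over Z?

H_0 = Z,  H_1 = 0,  H_2 = Z.

Fix the vertex order v_0 < v_1 < v_2 < v_3 < v_4 and write every simplex with vertices in increasing order. Then dim K = 2 and the simplices of K are:

  0-simplices (5): [v_0], [v_1], [v_2], [v_3], [v_4]
  1-simplices (9): [v_0,v_2], [v_0,v_3], [v_0,v_4], [v_1,v_2], [v_1,v_3], [v_1,v_4], [v_2,v_3], [v_2,v_4], [v_3,v_4]
  2-simplices (6): [v_0,v_2,v_3], [v_0,v_2,v_4], [v_0,v_3,v_4], [v_1,v_2,v_3], [v_1,v_2,v_4], [v_1,v_3,v_4]

Hence C_0 ≅ Z^5, C_1 ≅ Z^9, C_2 ≅ Z^6.

The boundary map ∂_1: C_1 → C_0 is given by ∂[p,q] = [q] − [p]. For instance
  ∂[v_3,v_4] = [v_4] − [v_3].
As a 5×9 matrix over Z this has rank 4, with invariant factors (1,1,1,1).

Boundary ∂_2: C_2 → C_1 acts by ∂[p,q,r] = [q,r] − [p,r] + [p,q]. For instance
  ∂[v_0,v_2,v_3] = [v_2,v_3] − [v_0,v_3] + [v_0,v_2],
  ∂[v_0,v_3,v_4] = [v_3,v_4] − [v_0,v_4] + [v_0,v_3].
The resulting 9×6 matrix has rank 5, and its Smith normal form has invariant factors (1,1,1,1,1).

From H_k ≅ ker(∂_k) / im(∂_{k+1}) we obtain:

  H_0: rank C_0 − rank ∂_1 = 5 − 4 = 1, and the invariant factors of ∂_1 are all 1, so H_0 ≅ Z.
  H_1: rank ker ∂_1 − rank ∂_2 = (9 − 4) − 5 = 0, and the invariant factors of ∂_2 are all 1, so H_1 ≅ 0.
  H_2: rank ker ∂_2 − rank ∂_3 = (6 − 5) − 0 = 1, and there is no ∂_3, so H_2 ≅ Z.

As a check, the Euler characteristic is 5 − 9 + 6 = 2, which agrees with 1 − 0 + 1 = 2.
(K is a triangulation of the 2-sphere S^2.)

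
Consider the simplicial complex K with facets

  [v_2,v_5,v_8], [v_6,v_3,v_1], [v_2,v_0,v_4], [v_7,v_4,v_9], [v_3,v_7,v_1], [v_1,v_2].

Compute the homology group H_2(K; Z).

Fix the vertex order v_0 < v_1 < v_2 < v_3 < v_4 < v_5 < v_6 < v_7 < v_8 < v_9 and write every simplex with vertices in increasing order. Then dim K = 2 and the simplices of K are:

  0-simplices (10): [v_0], [v_1], [v_2], [v_3], [v_4], [v_5], [v_6], [v_7], [v_8], [v_9]
  1-simplices (15): (15 of them)
  2-simplices (5): [v_0,v_2,v_4], [v_1,v_3,v_6], [v_1,v_3,v_7], [v_2,v_5,v_8], [v_4,v_7,v_9]

so the chain groups are C_0 ≅ Z^10, C_1 ≅ Z^15, C_2 ≅ Z^5.

Boundary ∂_1: C_1 → C_0 sends each edge [p,q] (with p < q) to q − p. For instance
  ∂[v_3,v_7] = [v_7] − [v_3].
This gives a 10×15 integer matrix of rank 9; reducing to Smith normal form yields diagonal entries (1,1,1,1,1,1,1,1,1).

The boundary map ∂_2: C_2 → C_1 maps a triangle to the signed sum of its edges. For instance
  ∂[v_1,v_3,v_6] = [v_3,v_6] − [v_1,v_6] + [v_1,v_3],
  ∂[v_1,v_3,v_7] = [v_3,v_7] − [v_1,v_7] + [v_1,v_3].
The resulting 15×5 matrix has rank 5, and its Smith normal form has invariant factors (1,1,1,1,1).

Computing H_k = (kernel of ∂_k) / (image of ∂_{k+1}):

  H_2: rank ker ∂_2 − rank ∂_3 = (5 − 5) − 0 = 0, and there is no ∂_3, so H_2 = 0.

H_2 ≅ 0.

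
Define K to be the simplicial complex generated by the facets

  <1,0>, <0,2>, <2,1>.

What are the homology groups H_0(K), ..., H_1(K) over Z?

H_0 ≅ Z,  H_1 ≅ Z.

Order the vertices as 0 < 1 < 2. Listing each simplex with vertices in this order, K has dimension 1 with simplices:

  0-simplices (3): [0], [1], [2]
  1-simplices (3): [0,1], [0,2], [1,2]

Hence C_0 ≅ Z^3, C_1 ≅ Z^3.

The boundary map ∂_1: C_1 → C_0 is given by ∂[p,q] = [q] − [p]. For instance
  ∂[1,2] = [2] − [1].
The resulting 3×3 matrix has rank 2, and its Smith normal form has invariant factors (1,1).

Now H_k = ker ∂_k / im ∂_{k+1}, so:

  H_0: rank C_0 − rank ∂_1 = 3 − 2 = 1, and the invariant factors of ∂_1 are all 1, so H_0 = Z.
  H_1: rank ker ∂_1 − rank ∂_2 = (3 − 2) − 0 = 1, and there is no ∂_2, so H_1 = Z.

(K is a triangulation of the circle S^1.)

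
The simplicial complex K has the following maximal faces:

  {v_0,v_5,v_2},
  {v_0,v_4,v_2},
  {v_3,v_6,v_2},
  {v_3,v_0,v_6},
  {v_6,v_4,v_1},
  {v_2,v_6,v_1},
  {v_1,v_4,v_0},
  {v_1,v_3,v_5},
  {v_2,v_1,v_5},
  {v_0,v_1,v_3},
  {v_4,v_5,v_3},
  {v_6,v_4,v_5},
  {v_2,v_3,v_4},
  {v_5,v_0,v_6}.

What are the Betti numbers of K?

b_0 = 1, b_1 = 2, b_2 = 1.

Order the vertices as v_0 < v_1 < v_2 < v_3 < v_4 < v_5 < v_6. Listing each simplex with vertices in this order, K has dimension 2 with simplices:

  0-simplices (7): [v_0], [v_1], [v_2], [v_3], [v_4], [v_5], [v_6]
  1-simplices (21): (21 of them)
  2-simplices (14): (14 of them)

giving chain groups C_0 ≅ Z^7, C_1 ≅ Z^21, C_2 ≅ Z^14.

∂_1: C_1 → C_0 is given by ∂[p,q] = [q] − [p]. For instance
  ∂[v_1,v_5] = [v_5] − [v_1].
The 7×21 boundary matrix has rank 6 and Smith normal form diag(1,1,1,1,1,1).

Boundary ∂_2: C_2 → C_1 maps a triangle to the signed sum of its edges. For instance
  ∂[v_0,v_2,v_4] = [v_2,v_4] − [v_0,v_4] + [v_0,v_2],
  ∂[v_0,v_5,v_6] = [v_5,v_6] − [v_0,v_6] + [v_0,v_5].
As a 21×14 matrix over Z this has rank 13, with invariant factors (1,1,1,1,1,1,1,1,1,1,1,1,1).

Now H_k = ker ∂_k / im ∂_{k+1}, so:

  H_0: rank C_0 − rank ∂_1 = 7 − 6 = 1, and the invariant factors of ∂_1 are all 1, so H_0 ≅ Z.
  H_1: rank ker ∂_1 − rank ∂_2 = (21 − 6) − 13 = 2, and the invariant factors of ∂_2 are all 1, so H_1 ≅ Z^2.
  H_2: rank ker ∂_2 − rank ∂_3 = (14 − 13) − 0 = 1, and there is no ∂_3, so H_2 ≅ Z.

As a check, the Euler characteristic is 7 − 21 + 14 = 0, which agrees with 1 − 2 + 1 = 0.
(K is a triangulation of the torus T^2.)

Hence the Betti numbers are b_0 = 1, b_1 = 2, b_2 = 1.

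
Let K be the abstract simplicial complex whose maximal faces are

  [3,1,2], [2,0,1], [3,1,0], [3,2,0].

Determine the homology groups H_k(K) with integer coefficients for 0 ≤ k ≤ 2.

Take the total order 0 < 1 < 2 < 3 on the vertex set. Then K (dimension 2) consists of the simplices:

  0-simplices (4): [0], [1], [2], [3]
  1-simplices (6): [0,1], [0,2], [0,3], [1,2], [1,3], [2,3]
  2-simplices (4): [0,1,2], [0,1,3], [0,2,3], [1,2,3]

so the chain groups are C_0 ≅ Z^4, C_1 ≅ Z^6, C_2 ≅ Z^4.

∂_1: C_1 → C_0 maps an edge to its endpoints' difference, ∂[p,q] = q − p.
The resulting 4×6 matrix has rank 3, and its Smith normal form has invariant factors (1,1,1).

The boundary map ∂_2: C_2 → C_1 maps a triangle to the signed sum of its edges. For instance
  ∂[0,1,2] = [1,2] − [0,2] + [0,1],
  ∂[0,2,3] = [2,3] − [0,3] + [0,2].
As a 6×4 matrix over Z this has rank 3, with invariant factors (1,1,1).

From H_k ≅ ker(∂_k) / im(∂_{k+1}) we obtain:

  H_0: rank C_0 − rank ∂_1 = 4 − 3 = 1, and the invariant factors of ∂_1 are all 1, so H_0 ≅ Z.
  H_1: rank ker ∂_1 − rank ∂_2 = (6 − 3) − 3 = 0, and the invariant factors of ∂_2 are all 1, so H_1 ≅ 0.
  H_2: rank ker ∂_2 − rank ∂_3 = (4 − 3) − 0 = 1, and there is no ∂_3, so H_2 ≅ Z.

H_0 = Z,  H_1 = 0,  H_2 = Z.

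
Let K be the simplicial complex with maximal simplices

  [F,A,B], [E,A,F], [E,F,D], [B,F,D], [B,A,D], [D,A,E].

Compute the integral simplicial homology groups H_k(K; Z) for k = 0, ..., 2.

H_0 ≅ Z,  H_1 = 0,  H_2 ≅ Z.

Take the total order A < B < D < E < F on the vertex set. Then K (dimension 2) consists of the simplices:

  0-simplices (5): A, B, D, E, F
  1-simplices (9): AB, AD, AE, AF, BD, BF, DE, DF, EF
  2-simplices (6): ABD, ABF, ADE, AEF, BDF, DEF

giving chain groups C_0 ≅ Z^5, C_1 ≅ Z^9, C_2 ≅ Z^6.

Boundary ∂_1: C_1 → C_0 is given by ∂[p,q] = [q] − [p]. For instance
  ∂DF = F − D.
The 5×9 boundary matrix has rank 4 and Smith normal form diag(1,1,1,1).

The boundary map ∂_2: C_2 → C_1 acts by ∂[p,q,r] = [q,r] − [p,r] + [p,q]. For instance
  ∂BDF = DF − BF + BD,
  ∂ABD = BD − AD + AB.
The resulting 9×6 matrix has rank 5, and its Smith normal form has invariant factors (1,1,1,1,1).

Computing H_k = (kernel of ∂_k) / (image of ∂_{k+1}):

  H_0: rank C_0 − rank ∂_1 = 5 − 4 = 1, and the invariant factors of ∂_1 are all 1, so H_0 = Z.
  H_1: rank ker ∂_1 − rank ∂_2 = (9 − 4) − 5 = 0, and the invariant factors of ∂_2 are all 1, so H_1 = 0.
  H_2: rank ker ∂_2 − rank ∂_3 = (6 − 5) − 0 = 1, and there is no ∂_3, so H_2 = Z.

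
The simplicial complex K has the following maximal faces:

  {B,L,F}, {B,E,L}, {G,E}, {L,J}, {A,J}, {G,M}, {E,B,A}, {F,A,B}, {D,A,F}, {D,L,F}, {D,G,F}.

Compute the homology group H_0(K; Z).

We work with the vertex ordering A < B < D < E < F < G < J < L < M. The simplices of K, each written with vertices in increasing order, are:

  0-simplices (9): A, B, D, E, F, G, J, L, M
  1-simplices (17): AB, AD, AE, AF, AJ, BE, BF, BL, DF, DG, DL, EG, EL, FG, FL, GM, JL
  2-simplices (7): ABE, ABF, ADF, BEL, BFL, DFG, DFL

Hence C_0 ≅ Z^9, C_1 ≅ Z^17, C_2 ≅ Z^7.

∂_1: C_1 → C_0 maps an edge to its endpoints' difference, ∂[p,q] = q − p. For instance
  ∂DG = G − D.
The resulting 9×17 matrix has rank 8, and its Smith normal form has invariant factors (1,1,1,1,1,1,1,1).

Boundary ∂_2: C_2 → C_1 acts by ∂[p,q,r] = [q,r] − [p,r] + [p,q]. For instance
  ∂DFG = FG − DG + DF,
  ∂ABF = BF − AF + AB.
This gives a 17×7 integer matrix of rank 7; reducing to Smith normal form yields diagonal entries (1,1,1,1,1,1,1).

Reading off H_k = ker ∂_k / im ∂_{k+1}:

  H_0: rank C_0 − rank ∂_1 = 9 − 8 = 1, and the invariant factors of ∂_1 are all 1, so H_0 = Z.

H_0 = Z.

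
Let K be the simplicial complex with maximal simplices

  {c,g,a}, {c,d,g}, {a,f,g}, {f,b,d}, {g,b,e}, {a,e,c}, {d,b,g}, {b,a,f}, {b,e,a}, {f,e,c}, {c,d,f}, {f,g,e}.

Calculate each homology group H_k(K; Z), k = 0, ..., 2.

H_0 = Z,  H_1 = Z/2,  H_2 = 0.

Order the vertices as a < b < c < d < e < f < g. Listing each simplex with vertices in this order, K has dimension 2 with simplices:

  0-simplices (7): a, b, c, d, e, f, g
  1-simplices (18): ab, ac, ae, af, ag, bd, be, bf, bg, cd, ce, cf, cg, df, dg, ef, eg, fg
  2-simplices (12): abe, abf, ace, acg, afg, bdf, bdg, beg, cdf, cdg, cef, efg

so the chain groups are C_0 ≅ Z^7, C_1 ≅ Z^18, C_2 ≅ Z^12.

The boundary map ∂_1: C_1 → C_0 is given by ∂[p,q] = [q] − [p]. For instance
  ∂bf = f − b.
The resulting 7×18 matrix has rank 6, and its Smith normal form has invariant factors (1,1,1,1,1,1).

Boundary ∂_2: C_2 → C_1 acts by ∂[p,q,r] = [q,r] − [p,r] + [p,q]. For instance
  ∂abf = bf − af + ab,
  ∂ace = ce − ae + ac.
The resulting 18×12 matrix has rank 12, and its Smith normal form has invariant factors (1,1,1,1,1,1,1,1,1,1,1,2).

Computing H_k = (kernel of ∂_k) / (image of ∂_{k+1}):

  H_0: rank C_0 − rank ∂_1 = 7 − 6 = 1, and the invariant factors of ∂_1 are all 1, so H_0 ≅ Z.
  H_1: rank ker ∂_1 − rank ∂_2 = (18 − 6) − 12 = 0, and ∂_2 has invariant factor 2 > 1, so H_1 ≅ Z/2.
  H_2: rank ker ∂_2 − rank ∂_3 = (12 − 12) − 0 = 0, and there is no ∂_3, so H_2 ≅ 0.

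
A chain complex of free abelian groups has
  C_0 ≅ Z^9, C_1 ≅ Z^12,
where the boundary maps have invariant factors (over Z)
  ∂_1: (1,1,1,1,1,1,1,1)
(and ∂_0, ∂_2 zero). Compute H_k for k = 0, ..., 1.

H_0 = Z,  H_1 = Z^4.

H_0: b_0 = 9 − 0 − 8 = 1; torsion from ∂_1 factors > 1: none. So H_0 = Z.
H_1: b_1 = 12 − 8 − 0 = 4; torsion from ∂_2 factors > 1: none. So H_1 = Z^4.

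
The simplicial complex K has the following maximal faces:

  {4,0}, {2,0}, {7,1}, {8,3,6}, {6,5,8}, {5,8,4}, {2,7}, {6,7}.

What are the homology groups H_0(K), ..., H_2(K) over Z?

H_0 ≅ Z,  H_1 ≅ Z,  H_2 = 0.

K has 9 vertices, 12 edges, 3 triangles.
rank ∂_0 = 0, rank ∂_1 = 8 ⇒ b_0 = 9 − 0 − 8 = 1; all invariant factors of ∂_1 are 1 so no torsion. So H_0 = Z.
rank ∂_1 = 8, rank ∂_2 = 3 ⇒ b_1 = 12 − 8 − 3 = 1; all invariant factors of ∂_2 are 1 so no torsion. So H_1 = Z.
rank ∂_2 = 3, rank ∂_3 = 0 ⇒ b_2 = 3 − 3 − 0 = 0. So H_2 = 0.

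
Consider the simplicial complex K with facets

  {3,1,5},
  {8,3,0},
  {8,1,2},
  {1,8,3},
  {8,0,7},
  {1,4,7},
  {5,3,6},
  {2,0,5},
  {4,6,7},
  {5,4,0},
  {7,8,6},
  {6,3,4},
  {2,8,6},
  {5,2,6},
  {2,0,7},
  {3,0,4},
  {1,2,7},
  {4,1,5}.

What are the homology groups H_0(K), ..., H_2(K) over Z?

H_0 = Z,  H_1 = Z ⊕ Z_2,  H_2 = 0.

Fix the vertex order 0 < 1 < 2 < 3 < 4 < 5 < 6 < 7 < 8 and write every simplex with vertices in increasing order. Then dim K = 2 and the simplices of K are:

  0-simplices (9): [0], [1], [2], [3], [4], [5], [6], [7], [8]
  1-simplices (27): (27 of them)
  2-simplices (18): [0,2,5], [0,2,7], [0,3,4], [0,3,8], [0,4,5], [0,7,8], [1,2,7], [1,2,8], [1,3,5], [1,3,8], [1,4,5], [1,4,7], [2,5,6], [2,6,8], [3,4,6], [3,5,6], [4,6,7], [6,7,8]

giving chain groups C_0 ≅ Z^9, C_1 ≅ Z^27, C_2 ≅ Z^18.

The boundary map ∂_1: C_1 → C_0 maps an edge to its endpoints' difference, ∂[p,q] = q − p.
The 9×27 boundary matrix has rank 8 and Smith normal form diag(1,1,1,1,1,1,1,1).

Boundary ∂_2: C_2 → C_1 maps a triangle to the signed sum of its edges. For instance
  ∂[0,7,8] = [7,8] − [0,8] + [0,7],
  ∂[0,4,5] = [4,5] − [0,5] + [0,4].
This gives a 27×18 integer matrix of rank 18; reducing to Smith normal form yields diagonal entries (1,1,1,1,1,1,1,1,1,1,1,1,1,1,1,1,1,2).

Computing H_k = (kernel of ∂_k) / (image of ∂_{k+1}):

  H_0: rank C_0 − rank ∂_1 = 9 − 8 = 1, and the invariant factors of ∂_1 are all 1, so H_0 = Z.
  H_1: rank ker ∂_1 − rank ∂_2 = (27 − 8) − 18 = 1, and ∂_2 has invariant factor 2 > 1, so H_1 = Z ⊕ Z_2.
  H_2: rank ker ∂_2 − rank ∂_3 = (18 − 18) − 0 = 0, and there is no ∂_3, so H_2 = 0.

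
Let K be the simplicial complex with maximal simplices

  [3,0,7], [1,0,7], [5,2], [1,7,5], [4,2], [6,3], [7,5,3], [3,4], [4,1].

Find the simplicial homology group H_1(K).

H_1 = Z^2.

Fix the vertex order 0 < 1 < 2 < 3 < 4 < 5 < 6 < 7 and write every simplex with vertices in increasing order. Then dim K = 2 and the simplices of K are:

  0-simplices (8): [0], [1], [2], [3], [4], [5], [6], [7]
  1-simplices (13): [0,1], [0,3], [0,7], [1,4], [1,5], [1,7], [2,4], [2,5], [3,4], [3,5], [3,6], [3,7], [5,7]
  2-simplices (4): [0,1,7], [0,3,7], [1,5,7], [3,5,7]

Hence C_0 ≅ Z^8, C_1 ≅ Z^13, C_2 ≅ Z^4.

The boundary map ∂_1: C_1 → C_0 is given by ∂[p,q] = [q] − [p]. For instance
  ∂[2,4] = [4] − [2].
This gives a 8×13 integer matrix of rank 7; reducing to Smith normal form yields diagonal entries (1,1,1,1,1,1,1).

The boundary map ∂_2: C_2 → C_1 maps a triangle to the signed sum of its edges. For instance
  ∂[0,3,7] = [3,7] − [0,7] + [0,3],
  ∂[0,1,7] = [1,7] − [0,7] + [0,1].
The 13×4 boundary matrix has rank 4 and Smith normal form diag(1,1,1,1).

Now H_k = ker ∂_k / im ∂_{k+1}, so:

  H_1: rank ker ∂_1 − rank ∂_2 = (13 − 7) − 4 = 2, and the invariant factors of ∂_2 are all 1, so H_1 ≅ Z^2.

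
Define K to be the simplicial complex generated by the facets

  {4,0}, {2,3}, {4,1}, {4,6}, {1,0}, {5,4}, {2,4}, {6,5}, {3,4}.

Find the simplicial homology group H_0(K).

Order the vertices as 0 < 1 < 2 < 3 < 4 < 5 < 6. Listing each simplex with vertices in this order, K has dimension 1 with simplices:

  0-simplices (7): [0], [1], [2], [3], [4], [5], [6]
  1-simplices (9): [0,1], [0,4], [1,4], [2,3], [2,4], [3,4], [4,5], [4,6], [5,6]

so the chain groups are C_0 ≅ Z^7, C_1 ≅ Z^9.

∂_1: C_1 → C_0 maps an edge to its endpoints' difference, ∂[p,q] = q − p. For instance
  ∂[4,6] = [6] − [4].
This gives a 7×9 integer matrix of rank 6; reducing to Smith normal form yields diagonal entries (1,1,1,1,1,1).

Computing H_k = (kernel of ∂_k) / (image of ∂_{k+1}):

  H_0: rank C_0 − rank ∂_1 = 7 − 6 = 1, and the invariant factors of ∂_1 are all 1, so H_0 = Z.

(K is a triangulation of a wedge of 3 circles.)

H_0 = Z.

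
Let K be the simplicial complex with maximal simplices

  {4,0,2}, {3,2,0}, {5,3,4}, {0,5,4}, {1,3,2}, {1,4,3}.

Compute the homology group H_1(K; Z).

H_1 ≅ Z.

Order the vertices as 0 < 1 < 2 < 3 < 4 < 5. Listing each simplex with vertices in this order, K has dimension 2 with simplices:

  0-simplices (6): [0], [1], [2], [3], [4], [5]
  1-simplices (12): [0,2], [0,3], [0,4], [0,5], [1,2], [1,3], [1,4], [2,3], [2,4], [3,4], [3,5], [4,5]
  2-simplices (6): [0,2,3], [0,2,4], [0,4,5], [1,2,3], [1,3,4], [3,4,5]

Hence C_0 ≅ Z^6, C_1 ≅ Z^12, C_2 ≅ Z^6.

∂_1: C_1 → C_0 maps an edge to its endpoints' difference, ∂[p,q] = q − p.
The 6×12 boundary matrix has rank 5 and Smith normal form diag(1,1,1,1,1).

∂_2: C_2 → C_1 maps a triangle to the signed sum of its edges. For instance
  ∂[3,4,5] = [4,5] − [3,5] + [3,4],
  ∂[0,4,5] = [4,5] − [0,5] + [0,4].
As a 12×6 matrix over Z this has rank 6, with invariant factors (1,1,1,1,1,1).

Now H_k = ker ∂_k / im ∂_{k+1}, so:

  H_1: rank ker ∂_1 − rank ∂_2 = (12 − 5) − 6 = 1, and the invariant factors of ∂_2 are all 1, so H_1 = Z.

(K is a triangulation of the cylinder S^1 x I.)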